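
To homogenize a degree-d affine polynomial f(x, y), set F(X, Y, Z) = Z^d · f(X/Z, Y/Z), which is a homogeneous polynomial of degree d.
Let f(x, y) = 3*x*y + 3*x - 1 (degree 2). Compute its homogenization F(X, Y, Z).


F(X, Y, Z) = 3*X*Y + 3*X*Z - Z**2

deg(f) = 2.
Substitute x = X/Z, y = Y/Z into f, then multiply by Z^2.
  monomial 3·x^1·y^1 ↦ 3·X^1·Y^1·Z^0.
  monomial 3·x^1·y^0 ↦ 3·X^1·Y^0·Z^1.
  monomial -1·x^0·y^0 ↦ -1·X^0·Y^0·Z^2.
Collecting: F(X, Y, Z) = 3*X*Y + 3*X*Z - Z**2.


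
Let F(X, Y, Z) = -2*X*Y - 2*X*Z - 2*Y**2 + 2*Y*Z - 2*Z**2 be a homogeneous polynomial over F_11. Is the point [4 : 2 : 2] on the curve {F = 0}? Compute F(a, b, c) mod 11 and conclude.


F(4,2,2) ≡ 4 (mod 11); P is NOT on the curve.

Evaluate F(4, 2, 2) term-by-term (mod 11).
  -2*X*Y ↦ -2·4·2·1 = -16
  -2*X*Z ↦ -2·4·1·2 = -16
  -2*Y**2 ↦ -2·1·4·1 = -8
  2*Y*Z ↦ 2·1·2·2 = 8
  -2*Z**2 ↦ -2·1·1·4 = -8
Sum: F(4, 2, 2) = (-16) + (-16) + (-8) + (8) + (-8) = -40.
Reducing mod 11: -40 ≡ 4 (mod 11).
Since F(a, b, c) ≡ 4 ≠ 0 (mod 11), P does NOT lie on the curve.


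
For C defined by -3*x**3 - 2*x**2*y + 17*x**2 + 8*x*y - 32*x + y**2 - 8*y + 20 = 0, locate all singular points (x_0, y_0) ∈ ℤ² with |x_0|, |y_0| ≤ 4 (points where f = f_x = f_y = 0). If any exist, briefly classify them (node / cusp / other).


Singular points: {(2, 0)}; classification: node.

Compute partial derivatives:
  f_x = -9*x**2 - 4*x*y + 34*x + 8*y - 32.
  f_y = -2*x**2 + 8*x + 2*y - 8.
Scan x_0 ∈ {−4, ..., 4}. For each x_0, f_y(x_0, y) is a polynomial in y; find its integer roots y ∈ {−4, ..., 4}, then test f_x and f at those candidates.
  x = -4: f_y(-4, y) = 2*y - 72; no integer root y with |y| ≤ 4.
  x = -3: f_y(-3, y) = 2*y - 50; no integer root y with |y| ≤ 4.
  x = -2: f_y(-2, y) = 2*y - 32; no integer root y with |y| ≤ 4.
  x = -1: f_y(-1, y) = 2*y - 18; no integer root y with |y| ≤ 4.
  x = 0: f_y(0, y) = 2*y - 8; vanishes at y ∈ {4}. (0, 4): f_x = 0 but f = 4 ≠ 0.
  x = 1: f_y(1, y) = 2*y - 2; vanishes at y ∈ {1}. (1, 1): f_x = -3 ≠ 0.
  x = 2: f_y(2, y) = 2*y; vanishes at y ∈ {0}. (2, 0): f_x = 0, f = 0 — SINGULAR.
  x = 3: f_y(3, y) = 2*y - 2; vanishes at y ∈ {1}. (3, 1): f_x = -15 ≠ 0.
  x = 4: f_y(4, y) = 2*y - 8; vanishes at y ∈ {4}. (4, 4): f_x = -72 ≠ 0.
Only singular point on the grid: (2, 0).
Classify: substitute x = 2 + u, y = 0 + v and expand: f = -3*u**3 - 2*u**2*v - u**2 + v**2.
No constant or linear terms (consistent with a singular point). Quadratic part: -u**2 + v**2. Cubic part: -3*u**3 - 2*u**2*v.
The quadratic part v**2 - u**2 = (v − u)(v + u) splits into two distinct linear factors, so there are two distinct tangent lines y − 0 = ±(x − 2) — this is a node (ordinary double point).
Classification: node.


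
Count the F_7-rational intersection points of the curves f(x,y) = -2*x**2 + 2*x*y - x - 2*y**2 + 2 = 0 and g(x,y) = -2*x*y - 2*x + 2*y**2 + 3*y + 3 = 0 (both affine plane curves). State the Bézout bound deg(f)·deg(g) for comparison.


Common zeros: {(2, 3)}; count = 1; Bézout bound = 4.

deg(f) = 2, deg(g) = 2, so Bézout bound = 4.
Scan x ∈ F_7. For each x, list the y ∈ F_7 with f(x, y) ≡ 0 and those with g(x, y) ≡ 0 (mod 7); the common zeros in that column are the intersection.
  x = 0: f ≡ 0 at y ∈ {1, 6}; g ≡ 0 at y ∈ ∅; common: ∅.
  x = 1: f ≡ 0 at y ∈ ∅; g ≡ 0 at y ∈ {5}; common: ∅.
  x = 2: f ≡ 0 at y ∈ {3, 6}; g ≡ 0 at y ∈ {1, 3}; common: {3}.
  x = 3: f ≡ 0 at y ∈ ∅; g ≡ 0 at y ∈ ∅; common: ∅.
  x = 4: f ≡ 0 at y ∈ {1, 3}; g ≡ 0 at y ∈ {2, 4}; common: ∅.
  x = 5: f ≡ 0 at y ∈ ∅; g ≡ 0 at y ∈ {0}; common: ∅.
  x = 6: f ≡ 0 at y ∈ ∅; g ≡ 0 at y ∈ ∅; common: ∅.
Collecting: common zeros = {(2, 3)}, so the count is 1.
Comparison with the Bézout bound: 1 ≤ 4 = deg(f)·deg(g), as expected for curves with no common component (the affine F_7-count falls short of the bound because intersections may lie at infinity, over extension fields, or carry multiplicity).


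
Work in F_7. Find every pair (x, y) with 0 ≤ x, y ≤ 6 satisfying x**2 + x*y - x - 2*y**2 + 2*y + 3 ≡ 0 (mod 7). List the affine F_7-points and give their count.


Affine F_7-points: {(0, 4), (2, 1), (4, 4), (4, 6), (5, 1), (5, 6)}; count = 6.

For each of the 49 pairs (x, y) ∈ F_7², evaluate f(x, y) mod 7. Record the zeros.
  x = 0: [0↦3, 1↦3, 2↦6, 3↦5, 4↦0, 5↦5, 6↦6]  zeros at y ∈ {4}
  x = 1: [0↦3, 1↦4, 2↦1, 3↦1, 4↦4, 5↦3, 6↦5]  zeros at y ∈ ∅
  x = 2: [0↦5, 1↦0, 2↦5, 3↦6, 4↦3, 5↦3, 6↦6]  zeros at y ∈ {1}
  x = 3: [0↦2, 1↦5, 2↦4, 3↦6, 4↦4, 5↦5, 6↦2]  zeros at y ∈ ∅
  x = 4: [0↦1, 1↦5, 2↦5, 3↦1, 4↦0, 5↦2, 6↦0]  zeros at y ∈ {4, 6}
  x = 5: [0↦2, 1↦0, 2↦1, 3↦5, 4↦5, 5↦1, 6↦0]  zeros at y ∈ {1, 6}
  x = 6: [0↦5, 1↦4, 2↦6, 3↦4, 4↦5, 5↦2, 6↦2]  zeros at y ∈ ∅
Collecting zeros: affine points = {(0, 4), (2, 1), (4, 4), (4, 6), (5, 1), (5, 6)}.
Total count |C(F_7)_aff| = 6.


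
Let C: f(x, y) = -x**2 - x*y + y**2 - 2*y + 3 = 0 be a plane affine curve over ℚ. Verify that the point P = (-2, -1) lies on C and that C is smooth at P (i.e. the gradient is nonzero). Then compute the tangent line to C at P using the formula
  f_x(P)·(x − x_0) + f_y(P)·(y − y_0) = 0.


Tangent line at P: 5*x - 2*y + 8 = 0.

Step 1: f(-2, -1) = 0, so P lies on C.
Step 2: partial derivatives
  f_x(x, y) = -2*x - y, f_y(x, y) = -x + 2*y - 2.
  f_x(P) = 5, f_y(P) = -2 (gradient nonzero, so P is smooth).
Step 3: tangent line at P: 5·(x − -2) + -2·(y − -1) = 0.
Expanding: 5*x - 2*y + 8 = 0.


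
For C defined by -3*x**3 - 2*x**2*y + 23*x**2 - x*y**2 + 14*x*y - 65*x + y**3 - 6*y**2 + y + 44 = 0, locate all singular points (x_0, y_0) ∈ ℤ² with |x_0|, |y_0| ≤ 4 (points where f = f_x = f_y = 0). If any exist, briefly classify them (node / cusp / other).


Singular points: {(2, 3)}; classification: node.

Compute partial derivatives:
  f_x = -9*x**2 - 4*x*y + 46*x - y**2 + 14*y - 65.
  f_y = -2*x**2 - 2*x*y + 14*x + 3*y**2 - 12*y + 1.
Scan x_0 ∈ {−4, ..., 4}. For each x_0, f_y(x_0, y) is a polynomial in y; find its integer roots y ∈ {−4, ..., 4}, then test f_x and f at those candidates.
  x = -4: f_y(-4, y) = 3*y**2 - 4*y - 87; no integer root y with |y| ≤ 4.
  x = -3: f_y(-3, y) = 3*y**2 - 6*y - 59; no integer root y with |y| ≤ 4.
  x = -2: f_y(-2, y) = 3*y**2 - 8*y - 35; no integer root y with |y| ≤ 4.
  x = -1: f_y(-1, y) = 3*y**2 - 10*y - 15; no integer root y with |y| ≤ 4.
  x = 0: f_y(0, y) = 3*y**2 - 12*y + 1; no integer root y with |y| ≤ 4.
  x = 1: f_y(1, y) = 3*y**2 - 14*y + 13; no integer root y with |y| ≤ 4.
  x = 2: f_y(2, y) = 3*y**2 - 16*y + 21; vanishes at y ∈ {3}. (2, 3): f_x = 0, f = 0 — SINGULAR.
  x = 3: f_y(3, y) = 3*y**2 - 18*y + 25; no integer root y with |y| ≤ 4.
  x = 4: f_y(4, y) = 3*y**2 - 20*y + 25; no integer root y with |y| ≤ 4.
Only singular point on the grid: (2, 3).
Classify: substitute x = 2 + u, y = 3 + v and expand: f = -3*u**3 - 2*u**2*v - u**2 - u*v**2 + v**3 + v**2.
No constant or linear terms (consistent with a singular point). Quadratic part: -u**2 + v**2. Cubic part: -3*u**3 - 2*u**2*v - u*v**2 + v**3.
The quadratic part v**2 - u**2 = (v − u)(v + u) splits into two distinct linear factors, so there are two distinct tangent lines y − 3 = ±(x − 2) — this is a node (ordinary double point).
Classification: node.


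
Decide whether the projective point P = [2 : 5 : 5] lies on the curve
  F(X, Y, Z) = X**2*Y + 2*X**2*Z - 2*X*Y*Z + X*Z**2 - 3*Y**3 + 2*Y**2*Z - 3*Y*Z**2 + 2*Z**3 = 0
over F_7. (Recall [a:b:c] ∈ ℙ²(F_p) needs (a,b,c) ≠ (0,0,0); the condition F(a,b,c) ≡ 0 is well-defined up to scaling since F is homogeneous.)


F(2,5,5) ≡ 5 (mod 7); P is NOT on the curve.

Evaluate F(2, 5, 5) term-by-term (mod 7).
  X**2*Y ↦ 1·4·5·1 = 20
  2*X**2*Z ↦ 2·4·1·5 = 40
  -2*X*Y*Z ↦ -2·2·5·5 = -100
  X*Z**2 ↦ 1·2·1·25 = 50
  -3*Y**3 ↦ -3·1·125·1 = -375
  2*Y**2*Z ↦ 2·1·25·5 = 250
  -3*Y*Z**2 ↦ -3·1·5·25 = -375
  2*Z**3 ↦ 2·1·1·125 = 250
Sum: F(2, 5, 5) = (20) + (40) + (-100) + (50) + (-375) + (250) + (-375) + (250) = -240.
Reducing mod 7: -240 ≡ 5 (mod 7).
Since F(a, b, c) ≡ 5 ≠ 0 (mod 7), P does NOT lie on the curve.


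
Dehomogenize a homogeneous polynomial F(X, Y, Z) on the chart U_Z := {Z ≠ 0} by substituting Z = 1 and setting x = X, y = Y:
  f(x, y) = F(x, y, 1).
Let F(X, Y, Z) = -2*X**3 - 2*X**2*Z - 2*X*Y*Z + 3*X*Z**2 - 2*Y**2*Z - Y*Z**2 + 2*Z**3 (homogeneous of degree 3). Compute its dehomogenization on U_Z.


f(x, y) = -2*x**3 - 2*x**2 - 2*x*y + 3*x - 2*y**2 - y + 2

On U_Z we set Z = 1. Each monomial c·X^i·Y^j·Z^k in F becomes c·x^i·y^j·1^k = c·x^i·y^j.
Substituting Z = 1: F(X, Y, 1) = -2*x**3 - 2*x**2 - 2*x*y + 3*x - 2*y**2 - y + 2.
Note: deg(f) ≤ deg(F) = 3; strict inequality happens when F is divisible by Z (lost terms).


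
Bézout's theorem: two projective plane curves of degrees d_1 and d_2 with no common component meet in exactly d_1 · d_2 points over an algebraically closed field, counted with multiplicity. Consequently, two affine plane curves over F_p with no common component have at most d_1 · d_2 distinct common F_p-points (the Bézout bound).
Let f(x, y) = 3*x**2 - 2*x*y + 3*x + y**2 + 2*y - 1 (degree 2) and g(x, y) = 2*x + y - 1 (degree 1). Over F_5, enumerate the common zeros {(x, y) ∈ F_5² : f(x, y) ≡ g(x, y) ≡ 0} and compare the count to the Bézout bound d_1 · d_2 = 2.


Common zeros: {(3, 0), (4, 3)}; count = 2; Bézout bound = 2.

deg(f) = 2, deg(g) = 1, so Bézout bound = 2.
Scan x ∈ F_5. For each x, list the y ∈ F_5 with f(x, y) ≡ 0 and those with g(x, y) ≡ 0 (mod 5); the common zeros in that column are the intersection.
  x = 0: f ≡ 0 at y ∈ ∅; g ≡ 0 at y ∈ {1}; common: ∅.
  x = 1: f ≡ 0 at y ∈ {0}; g ≡ 0 at y ∈ {4}; common: ∅.
  x = 2: f ≡ 0 at y ∈ {3, 4}; g ≡ 0 at y ∈ {2}; common: ∅.
  x = 3: f ≡ 0 at y ∈ {0, 4}; g ≡ 0 at y ∈ {0}; common: {0}.
  x = 4: f ≡ 0 at y ∈ {3}; g ≡ 0 at y ∈ {3}; common: {3}.
Collecting: common zeros = {(3, 0), (4, 3)}, so the count is 2.
Comparison with the Bézout bound: 2 ≤ 2 = deg(f)·deg(g), as expected for curves with no common component (the bound is attained).


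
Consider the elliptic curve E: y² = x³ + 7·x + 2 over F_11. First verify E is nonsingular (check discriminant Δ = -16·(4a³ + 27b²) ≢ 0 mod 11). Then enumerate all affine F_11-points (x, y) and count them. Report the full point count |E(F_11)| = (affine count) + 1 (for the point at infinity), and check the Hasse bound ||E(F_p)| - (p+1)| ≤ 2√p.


Affine points = {(7, 3), (7, 8), (8, 3), (8, 8), (10, 4), (10, 7)}; affine count = 6; |E(F_11)| = 7.

Discriminant check: Δ ∝ 4a³ + 27b² = 4·7³ + 27·2² = 4·343 + 27·4 ≡ 6 (mod 11). Nonzero ⇒ E is nonsingular.
For each x ∈ F_11, compute rhs = x³ + 7·x + 2 mod 11, then count y ∈ F_11 with y² ≡ rhs.
  x = 0: rhs = 2, matching y values: none (0 points).
  x = 1: rhs = 10, matching y values: none (0 points).
  x = 2: rhs = 2, matching y values: none (0 points).
  x = 3: rhs = 6, matching y values: none (0 points).
  x = 4: rhs = 6, matching y values: none (0 points).
  x = 5: rhs = 8, matching y values: none (0 points).
  x = 6: rhs = 7, matching y values: none (0 points).
  x = 7: rhs = 9, matching y values: 3, 8 (2 points).
  x = 8: rhs = 9, matching y values: 3, 8 (2 points).
  x = 9: rhs = 2, matching y values: none (0 points).
  x = 10: rhs = 5, matching y values: 4, 7 (2 points).
Total affine count: 6.
Full point count |E(F_11)| = 6 + 1 = 7.
Hasse bound: |7 − (11+1)| = |-5| = 5 ≤ 2√11 ≈ 6.6332 ✓.


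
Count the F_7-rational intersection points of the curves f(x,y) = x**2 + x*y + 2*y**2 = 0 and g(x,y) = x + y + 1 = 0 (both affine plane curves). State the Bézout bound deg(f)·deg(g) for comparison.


Common zeros: {(1, 5)}; count = 1; Bézout bound = 2.

deg(f) = 2, deg(g) = 1, so Bézout bound = 2.
Scan x ∈ F_7. For each x, list the y ∈ F_7 with f(x, y) ≡ 0 and those with g(x, y) ≡ 0 (mod 7); the common zeros in that column are the intersection.
  x = 0: f ≡ 0 at y ∈ {0}; g ≡ 0 at y ∈ {6}; common: ∅.
  x = 1: f ≡ 0 at y ∈ {5}; g ≡ 0 at y ∈ {5}; common: {5}.
  x = 2: f ≡ 0 at y ∈ {3}; g ≡ 0 at y ∈ {4}; common: ∅.
  x = 3: f ≡ 0 at y ∈ {1}; g ≡ 0 at y ∈ {3}; common: ∅.
  x = 4: f ≡ 0 at y ∈ {6}; g ≡ 0 at y ∈ {2}; common: ∅.
  x = 5: f ≡ 0 at y ∈ {4}; g ≡ 0 at y ∈ {1}; common: ∅.
  x = 6: f ≡ 0 at y ∈ {2}; g ≡ 0 at y ∈ {0}; common: ∅.
Collecting: common zeros = {(1, 5)}, so the count is 1.
Comparison with the Bézout bound: 1 ≤ 2 = deg(f)·deg(g), as expected for curves with no common component (the affine F_7-count falls short of the bound because intersections may lie at infinity, over extension fields, or carry multiplicity).


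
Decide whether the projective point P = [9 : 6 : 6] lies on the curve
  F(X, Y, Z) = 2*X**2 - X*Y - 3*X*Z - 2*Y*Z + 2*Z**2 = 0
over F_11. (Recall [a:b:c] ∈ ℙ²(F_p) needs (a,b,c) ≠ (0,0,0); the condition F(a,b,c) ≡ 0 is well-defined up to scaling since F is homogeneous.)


F(9,6,6) ≡ 1 (mod 11); P is NOT on the curve.

Evaluate F(9, 6, 6) term-by-term (mod 11).
  2*X**2 ↦ 2·81·1·1 = 162
  -X*Y ↦ -1·9·6·1 = -54
  -3*X*Z ↦ -3·9·1·6 = -162
  -2*Y*Z ↦ -2·1·6·6 = -72
  2*Z**2 ↦ 2·1·1·36 = 72
Sum: F(9, 6, 6) = (162) + (-54) + (-162) + (-72) + (72) = -54.
Reducing mod 11: -54 ≡ 1 (mod 11).
Since F(a, b, c) ≡ 1 ≠ 0 (mod 11), P does NOT lie on the curve.


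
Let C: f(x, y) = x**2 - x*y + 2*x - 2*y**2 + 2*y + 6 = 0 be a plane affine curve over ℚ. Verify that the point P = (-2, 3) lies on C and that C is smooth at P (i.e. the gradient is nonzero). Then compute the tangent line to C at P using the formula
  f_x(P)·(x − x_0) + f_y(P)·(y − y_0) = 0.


Tangent line at P: -5*x - 8*y + 14 = 0.

Step 1: f(-2, 3) = 0, so P lies on C.
Step 2: partial derivatives
  f_x(x, y) = 2*x - y + 2, f_y(x, y) = -x - 4*y + 2.
  f_x(P) = -5, f_y(P) = -8 (gradient nonzero, so P is smooth).
Step 3: tangent line at P: -5·(x − -2) + -8·(y − 3) = 0.
Expanding: -5*x - 8*y + 14 = 0.


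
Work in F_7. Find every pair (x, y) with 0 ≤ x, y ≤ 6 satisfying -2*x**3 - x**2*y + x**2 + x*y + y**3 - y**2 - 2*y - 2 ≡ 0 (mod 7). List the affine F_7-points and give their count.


Affine F_7-points: {(2, 0), (4, 5), (6, 3)}; count = 3.

For each of the 49 pairs (x, y) ∈ F_7², evaluate f(x, y) mod 7. Record the zeros.
  x = 0: [0↦5, 1↦3, 2↦5, 3↦3, 4↦3, 5↦4, 6↦5]  zeros at y ∈ ∅
  x = 1: [0↦4, 1↦2, 2↦4, 3↦2, 4↦2, 5↦3, 6↦4]  zeros at y ∈ ∅
  x = 2: [0↦0, 1↦3, 2↦3, 3↦6, 4↦4, 5↦3, 6↦2]  zeros at y ∈ {0}
  x = 3: [0↦2, 1↦1, 2↦4, 3↦3, 4↦4, 5↦6, 6↦1]  zeros at y ∈ ∅
  x = 4: [0↦5, 1↦5, 2↦2, 3↦2, 4↦4, 5↦0, 6↦3]  zeros at y ∈ {5}
  x = 5: [0↦4, 1↦3, 2↦6, 3↦5, 4↦6, 5↦1, 6↦3]  zeros at y ∈ ∅
  x = 6: [0↦1, 1↦4, 2↦4, 3↦0, 4↦5, 5↦4, 6↦3]  zeros at y ∈ {3}
Collecting zeros: affine points = {(2, 0), (4, 5), (6, 3)}.
Total count |C(F_7)_aff| = 3.


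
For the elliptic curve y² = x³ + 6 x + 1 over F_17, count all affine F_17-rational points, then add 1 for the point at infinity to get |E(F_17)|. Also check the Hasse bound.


Affine points = {(0, 1), (0, 16), (1, 5), (1, 12), (2, 2), (2, 15), (4, 2), (4, 15), (6, 7), (6, 10), (8, 0), (9, 6), (9, 11), (11, 2), (11, 15), (12, 4), (12, 13), (13, 7), (13, 10), (15, 7), (15, 10)}; affine count = 21; |E(F_17)| = 22.

Discriminant check: Δ ∝ 4a³ + 27b² = 4·6³ + 27·1² = 4·216 + 27·1 ≡ 7 (mod 17). Nonzero ⇒ E is nonsingular.
For each x ∈ F_17, compute rhs = x³ + 6·x + 1 mod 17, then count y ∈ F_17 with y² ≡ rhs.
  x = 0: rhs = 1, matching y values: 1, 16 (2 points).
  x = 1: rhs = 8, matching y values: 5, 12 (2 points).
  x = 2: rhs = 4, matching y values: 2, 15 (2 points).
  x = 3: rhs = 12, matching y values: none (0 points).
  x = 4: rhs = 4, matching y values: 2, 15 (2 points).
  x = 5: rhs = 3, matching y values: none (0 points).
  x = 6: rhs = 15, matching y values: 7, 10 (2 points).
  x = 7: rhs = 12, matching y values: none (0 points).
  x = 8: rhs = 0, matching y values: 0 (1 points).
  x = 9: rhs = 2, matching y values: 6, 11 (2 points).
  x = 10: rhs = 7, matching y values: none (0 points).
  x = 11: rhs = 4, matching y values: 2, 15 (2 points).
  x = 12: rhs = 16, matching y values: 4, 13 (2 points).
  x = 13: rhs = 15, matching y values: 7, 10 (2 points).
  x = 14: rhs = 7, matching y values: none (0 points).
  x = 15: rhs = 15, matching y values: 7, 10 (2 points).
  x = 16: rhs = 11, matching y values: none (0 points).
Total affine count: 21.
Full point count |E(F_17)| = 21 + 1 = 22.
Hasse bound: |22 − (17+1)| = |4| = 4 ≤ 2√17 ≈ 8.2462 ✓.


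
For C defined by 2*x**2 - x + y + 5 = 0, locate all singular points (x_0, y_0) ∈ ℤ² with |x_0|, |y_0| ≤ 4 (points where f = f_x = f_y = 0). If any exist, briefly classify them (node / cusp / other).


No singular points in the scanned grid; C is smooth there.

Compute partial derivatives:
  f_x = 4*x - 1.
  f_y = 1.
f_y = 1 is a nonzero constant, so f_y never vanishes: no point (x, y) can satisfy f = f_x = f_y = 0. In particular no (x, y) ∈ {−4, ..., 4}² is singular; the curve is smooth.


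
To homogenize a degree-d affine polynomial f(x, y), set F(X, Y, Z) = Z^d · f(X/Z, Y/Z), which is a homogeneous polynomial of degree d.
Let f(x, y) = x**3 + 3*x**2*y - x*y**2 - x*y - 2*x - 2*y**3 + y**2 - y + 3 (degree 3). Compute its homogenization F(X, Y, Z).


F(X, Y, Z) = X**3 + 3*X**2*Y - X*Y**2 - X*Y*Z - 2*X*Z**2 - 2*Y**3 + Y**2*Z - Y*Z**2 + 3*Z**3

deg(f) = 3.
Substitute x = X/Z, y = Y/Z into f, then multiply by Z^3.
  monomial 1·x^3·y^0 ↦ 1·X^3·Y^0·Z^0.
  monomial 3·x^2·y^1 ↦ 3·X^2·Y^1·Z^0.
  monomial -1·x^1·y^2 ↦ -1·X^1·Y^2·Z^0.
  monomial -1·x^1·y^1 ↦ -1·X^1·Y^1·Z^1.
  monomial -2·x^1·y^0 ↦ -2·X^1·Y^0·Z^2.
  monomial -2·x^0·y^3 ↦ -2·X^0·Y^3·Z^0.
  monomial 1·x^0·y^2 ↦ 1·X^0·Y^2·Z^1.
  monomial -1·x^0·y^1 ↦ -1·X^0·Y^1·Z^2.
  monomial 3·x^0·y^0 ↦ 3·X^0·Y^0·Z^3.
Collecting: F(X, Y, Z) = X**3 + 3*X**2*Y - X*Y**2 - X*Y*Z - 2*X*Z**2 - 2*Y**3 + Y**2*Z - Y*Z**2 + 3*Z**3.


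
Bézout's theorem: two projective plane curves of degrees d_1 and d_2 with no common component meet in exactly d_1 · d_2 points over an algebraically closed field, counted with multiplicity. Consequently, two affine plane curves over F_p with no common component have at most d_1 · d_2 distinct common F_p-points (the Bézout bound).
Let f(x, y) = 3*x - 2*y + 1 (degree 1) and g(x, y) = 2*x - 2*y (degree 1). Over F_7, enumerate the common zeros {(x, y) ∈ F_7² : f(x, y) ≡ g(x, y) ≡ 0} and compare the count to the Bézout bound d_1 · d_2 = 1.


Common zeros: {(6, 6)}; count = 1; Bézout bound = 1.

deg(f) = 1, deg(g) = 1, so Bézout bound = 1.
Scan x ∈ F_7. For each x, list the y ∈ F_7 with f(x, y) ≡ 0 and those with g(x, y) ≡ 0 (mod 7); the common zeros in that column are the intersection.
  x = 0: f ≡ 0 at y ∈ {4}; g ≡ 0 at y ∈ {0}; common: ∅.
  x = 1: f ≡ 0 at y ∈ {2}; g ≡ 0 at y ∈ {1}; common: ∅.
  x = 2: f ≡ 0 at y ∈ {0}; g ≡ 0 at y ∈ {2}; common: ∅.
  x = 3: f ≡ 0 at y ∈ {5}; g ≡ 0 at y ∈ {3}; common: ∅.
  x = 4: f ≡ 0 at y ∈ {3}; g ≡ 0 at y ∈ {4}; common: ∅.
  x = 5: f ≡ 0 at y ∈ {1}; g ≡ 0 at y ∈ {5}; common: ∅.
  x = 6: f ≡ 0 at y ∈ {6}; g ≡ 0 at y ∈ {6}; common: {6}.
Collecting: common zeros = {(6, 6)}, so the count is 1.
Comparison with the Bézout bound: 1 ≤ 1 = deg(f)·deg(g), as expected for curves with no common component (the bound is attained).


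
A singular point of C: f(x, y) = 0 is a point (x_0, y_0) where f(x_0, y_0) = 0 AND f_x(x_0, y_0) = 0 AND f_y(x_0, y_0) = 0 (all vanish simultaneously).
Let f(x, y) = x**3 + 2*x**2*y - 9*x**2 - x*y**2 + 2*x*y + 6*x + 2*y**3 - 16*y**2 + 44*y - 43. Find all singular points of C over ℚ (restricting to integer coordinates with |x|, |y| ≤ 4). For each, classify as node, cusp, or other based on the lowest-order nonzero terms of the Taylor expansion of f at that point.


Singular points: {(1, 3)}; classification: cusp.

Compute partial derivatives:
  f_x = 3*x**2 + 4*x*y - 18*x - y**2 + 2*y + 6.
  f_y = 2*x**2 - 2*x*y + 2*x + 6*y**2 - 32*y + 44.
Scan x_0 ∈ {−4, ..., 4}. For each x_0, f_y(x_0, y) is a polynomial in y; find its integer roots y ∈ {−4, ..., 4}, then test f_x and f at those candidates.
  x = -4: f_y(-4, y) = 6*y**2 - 24*y + 68; no integer root y with |y| ≤ 4.
  x = -3: f_y(-3, y) = 6*y**2 - 26*y + 56; no integer root y with |y| ≤ 4.
  x = -2: f_y(-2, y) = 6*y**2 - 28*y + 48; no integer root y with |y| ≤ 4.
  x = -1: f_y(-1, y) = 6*y**2 - 30*y + 44; no integer root y with |y| ≤ 4.
  x = 0: f_y(0, y) = 6*y**2 - 32*y + 44; no integer root y with |y| ≤ 4.
  x = 1: f_y(1, y) = 6*y**2 - 34*y + 48; vanishes at y ∈ {3}. (1, 3): f_x = 0, f = 0 — SINGULAR.
  x = 2: f_y(2, y) = 6*y**2 - 36*y + 56; no integer root y with |y| ≤ 4.
  x = 3: f_y(3, y) = 6*y**2 - 38*y + 68; no integer root y with |y| ≤ 4.
  x = 4: f_y(4, y) = 6*y**2 - 40*y + 84; no integer root y with |y| ≤ 4.
Only singular point on the grid: (1, 3).
Classify: substitute x = 1 + u, y = 3 + v and expand: f = u**3 + 2*u**2*v - u*v**2 + 2*v**3 + v**2.
No constant or linear terms (consistent with a singular point). Quadratic part: v**2. Cubic part: u**3 + 2*u**2*v - u*v**2 + 2*v**3.
The quadratic part v**2 is a perfect square, so there is a single (double) tangent line v = 0, i.e. y = 3. Restricting the cubic part to that line (v = 0) leaves u**3 ≠ 0, so f is not divisible by v and the branch is v² ≈ -u**3 to lowest order — this is a cusp.
Classification: cusp.


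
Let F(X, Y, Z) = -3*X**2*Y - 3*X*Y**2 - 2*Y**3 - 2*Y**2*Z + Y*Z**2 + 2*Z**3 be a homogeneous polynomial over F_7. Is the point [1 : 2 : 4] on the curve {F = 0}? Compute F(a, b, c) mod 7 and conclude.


F(1,2,4) ≡ 3 (mod 7); P is NOT on the curve.

Evaluate F(1, 2, 4) term-by-term (mod 7).
  -3*X**2*Y ↦ -3·1·2·1 = -6
  -3*X*Y**2 ↦ -3·1·4·1 = -12
  -2*Y**3 ↦ -2·1·8·1 = -16
  -2*Y**2*Z ↦ -2·1·4·4 = -32
  Y*Z**2 ↦ 1·1·2·16 = 32
  2*Z**3 ↦ 2·1·1·64 = 128
Sum: F(1, 2, 4) = (-6) + (-12) + (-16) + (-32) + (32) + (128) = 94.
Reducing mod 7: 94 ≡ 3 (mod 7).
Since F(a, b, c) ≡ 3 ≠ 0 (mod 7), P does NOT lie on the curve.


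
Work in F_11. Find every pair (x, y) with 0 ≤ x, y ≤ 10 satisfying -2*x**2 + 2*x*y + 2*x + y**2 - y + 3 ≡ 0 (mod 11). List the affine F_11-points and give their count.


Affine F_11-points: {(0, 6), (1, 5), (4, 7), (4, 8), (5, 5), (5, 8), (7, 3), (7, 6), (8, 3), (8, 4)}; count = 10.

For each of the 121 pairs (x, y) ∈ F_11², evaluate f(x, y) mod 11. Record the zeros.
  x = 0: [0↦3, 1↦3, 2↦5, 3↦9, 4↦4, 5↦1, 6↦0, 7↦1, 8↦4, 9↦9, 10↦5]  zeros at y ∈ {6}
  x = 1: [0↦3, 1↦5, 2↦9, 3↦4, 4↦1, 5↦0, 6↦1, 7↦4, 8↦9, 9↦5, 10↦3]  zeros at y ∈ {5}
  x = 2: [0↦10, 1↦3, 2↦9, 3↦6, 4↦5, 5↦6, 6↦9, 7↦3, 8↦10, 9↦8, 10↦8]  zeros at y ∈ ∅
  x = 3: [0↦2, 1↦8, 2↦5, 3↦4, 4↦5, 5↦8, 6↦2, 7↦9, 8↦7, 9↦7, 10↦9]  zeros at y ∈ ∅
  x = 4: [0↦1, 1↦9, 2↦8, 3↦9, 4↦1, 5↦6, 6↦2, 7↦0, 8↦0, 9↦2, 10↦6]  zeros at y ∈ {7, 8}
  x = 5: [0↦7, 1↦6, 2↦7, 3↦10, 4↦4, 5↦0, 6↦9, 7↦9, 8↦0, 9↦4, 10↦10]  zeros at y ∈ {5, 8}
  x = 6: [0↦9, 1↦10, 2↦2, 3↦7, 4↦3, 5↦1, 6↦1, 7↦3, 8↦7, 9↦2, 10↦10]  zeros at y ∈ ∅
  x = 7: [0↦7, 1↦10, 2↦4, 3↦0, 4↦9, 5↦9, 6↦0, 7↦4, 8↦10, 9↦7, 10↦6]  zeros at y ∈ {3, 6}
  x = 8: [0↦1, 1↦6, 2↦2, 3↦0, 4↦0, 5↦2, 6↦6, 7↦1, 8↦9, 9↦8, 10↦9]  zeros at y ∈ {3, 4}
  x = 9: [0↦2, 1↦9, 2↦7, 3↦7, 4↦9, 5↦2, 6↦8, 7↦5, 8↦4, 9↦5, 10↦8]  zeros at y ∈ ∅
  x = 10: [0↦10, 1↦8, 2↦8, 3↦10, 4↦3, 5↦9, 6↦6, 7↦5, 8↦6, 9↦9, 10↦3]  zeros at y ∈ ∅
Collecting zeros: affine points = {(0, 6), (1, 5), (4, 7), (4, 8), (5, 5), (5, 8), (7, 3), (7, 6), (8, 3), (8, 4)}.
Total count |C(F_11)_aff| = 10.


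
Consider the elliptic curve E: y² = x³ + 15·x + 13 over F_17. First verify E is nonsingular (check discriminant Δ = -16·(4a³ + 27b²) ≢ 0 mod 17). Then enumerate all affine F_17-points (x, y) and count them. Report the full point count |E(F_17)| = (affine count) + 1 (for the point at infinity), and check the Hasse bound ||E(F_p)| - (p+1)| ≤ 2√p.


Affine points = {(0, 8), (0, 9), (2, 0), (3, 0), (4, 1), (4, 16), (5, 3), (5, 14), (6, 8), (6, 9), (7, 6), (7, 11), (8, 4), (8, 13), (11, 8), (11, 9), (12, 0), (13, 5), (13, 12), (14, 3), (14, 14), (15, 3), (15, 14)}; affine count = 23; |E(F_17)| = 24.

Discriminant check: Δ ∝ 4a³ + 27b² = 4·15³ + 27·13² = 4·3375 + 27·169 ≡ 9 (mod 17). Nonzero ⇒ E is nonsingular.
For each x ∈ F_17, compute rhs = x³ + 15·x + 13 mod 17, then count y ∈ F_17 with y² ≡ rhs.
  x = 0: rhs = 13, matching y values: 8, 9 (2 points).
  x = 1: rhs = 12, matching y values: none (0 points).
  x = 2: rhs = 0, matching y values: 0 (1 points).
  x = 3: rhs = 0, matching y values: 0 (1 points).
  x = 4: rhs = 1, matching y values: 1, 16 (2 points).
  x = 5: rhs = 9, matching y values: 3, 14 (2 points).
  x = 6: rhs = 13, matching y values: 8, 9 (2 points).
  x = 7: rhs = 2, matching y values: 6, 11 (2 points).
  x = 8: rhs = 16, matching y values: 4, 13 (2 points).
  x = 9: rhs = 10, matching y values: none (0 points).
  x = 10: rhs = 7, matching y values: none (0 points).
  x = 11: rhs = 13, matching y values: 8, 9 (2 points).
  x = 12: rhs = 0, matching y values: 0 (1 points).
  x = 13: rhs = 8, matching y values: 5, 12 (2 points).
  x = 14: rhs = 9, matching y values: 3, 14 (2 points).
  x = 15: rhs = 9, matching y values: 3, 14 (2 points).
  x = 16: rhs = 14, matching y values: none (0 points).
Total affine count: 23.
Full point count |E(F_17)| = 23 + 1 = 24.
Hasse bound: |24 − (17+1)| = |6| = 6 ≤ 2√17 ≈ 8.2462 ✓.


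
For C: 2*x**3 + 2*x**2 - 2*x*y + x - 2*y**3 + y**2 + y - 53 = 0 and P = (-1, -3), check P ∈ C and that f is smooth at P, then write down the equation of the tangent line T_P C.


Tangent line at P: 9*x - 57*y - 162 = 0.

Step 1: f(-1, -3) = 0, so P lies on C.
Step 2: partial derivatives
  f_x(x, y) = 6*x**2 + 4*x - 2*y + 1, f_y(x, y) = -2*x - 6*y**2 + 2*y + 1.
  f_x(P) = 9, f_y(P) = -57 (gradient nonzero, so P is smooth).
Step 3: tangent line at P: 9·(x − -1) + -57·(y − -3) = 0.
Expanding: 9*x - 57*y - 162 = 0.


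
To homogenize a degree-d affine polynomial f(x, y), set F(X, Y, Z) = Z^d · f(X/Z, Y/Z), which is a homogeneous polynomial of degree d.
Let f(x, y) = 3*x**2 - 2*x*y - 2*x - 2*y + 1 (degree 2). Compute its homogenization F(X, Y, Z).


F(X, Y, Z) = 3*X**2 - 2*X*Y - 2*X*Z - 2*Y*Z + Z**2

deg(f) = 2.
Substitute x = X/Z, y = Y/Z into f, then multiply by Z^2.
  monomial 3·x^2·y^0 ↦ 3·X^2·Y^0·Z^0.
  monomial -2·x^1·y^1 ↦ -2·X^1·Y^1·Z^0.
  monomial -2·x^1·y^0 ↦ -2·X^1·Y^0·Z^1.
  monomial -2·x^0·y^1 ↦ -2·X^0·Y^1·Z^1.
  monomial 1·x^0·y^0 ↦ 1·X^0·Y^0·Z^2.
Collecting: F(X, Y, Z) = 3*X**2 - 2*X*Y - 2*X*Z - 2*Y*Z + Z**2.


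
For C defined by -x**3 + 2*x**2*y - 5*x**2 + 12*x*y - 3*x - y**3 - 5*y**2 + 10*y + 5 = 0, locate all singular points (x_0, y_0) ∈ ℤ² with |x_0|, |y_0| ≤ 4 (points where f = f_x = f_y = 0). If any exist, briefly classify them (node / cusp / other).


Singular points: {(-3, -2)}; classification: cusp.

Compute partial derivatives:
  f_x = -3*x**2 + 4*x*y - 10*x + 12*y - 3.
  f_y = 2*x**2 + 12*x - 3*y**2 - 10*y + 10.
Scan x_0 ∈ {−4, ..., 4}. For each x_0, f_y(x_0, y) is a polynomial in y; find its integer roots y ∈ {−4, ..., 4}, then test f_x and f at those candidates.
  x = -4: f_y(-4, y) = -3*y**2 - 10*y - 6; no integer root y with |y| ≤ 4.
  x = -3: f_y(-3, y) = -3*y**2 - 10*y - 8; vanishes at y ∈ {-2}. (-3, -2): f_x = 0, f = 0 — SINGULAR.
  x = -2: f_y(-2, y) = -3*y**2 - 10*y - 6; no integer root y with |y| ≤ 4.
  x = -1: f_y(-1, y) = -3*y**2 - 10*y; vanishes at y ∈ {0}. (-1, 0): f_x = 4 ≠ 0.
  x = 0: f_y(0, y) = -3*y**2 - 10*y + 10; no integer root y with |y| ≤ 4.
  x = 1: f_y(1, y) = -3*y**2 - 10*y + 24; no integer root y with |y| ≤ 4.
  x = 2: f_y(2, y) = -3*y**2 - 10*y + 42; no integer root y with |y| ≤ 4.
  x = 3: f_y(3, y) = -3*y**2 - 10*y + 64; no integer root y with |y| ≤ 4.
  x = 4: f_y(4, y) = -3*y**2 - 10*y + 90; no integer root y with |y| ≤ 4.
Only singular point on the grid: (-3, -2).
Classify: substitute x = -3 + u, y = -2 + v and expand: f = -u**3 + 2*u**2*v - v**3 + v**2.
No constant or linear terms (consistent with a singular point). Quadratic part: v**2. Cubic part: -u**3 + 2*u**2*v - v**3.
The quadratic part v**2 is a perfect square, so there is a single (double) tangent line v = 0, i.e. y = -2. Restricting the cubic part to that line (v = 0) leaves -u**3 ≠ 0, so f is not divisible by v and the branch is v² ≈ u**3 to lowest order — this is a cusp.
Classification: cusp.


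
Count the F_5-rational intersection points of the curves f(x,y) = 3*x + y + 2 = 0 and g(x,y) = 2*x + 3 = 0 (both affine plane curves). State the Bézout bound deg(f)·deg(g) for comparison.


Common zeros: {(1, 0)}; count = 1; Bézout bound = 1.

deg(f) = 1, deg(g) = 1, so Bézout bound = 1.
Scan x ∈ F_5. For each x, list the y ∈ F_5 with f(x, y) ≡ 0 and those with g(x, y) ≡ 0 (mod 5); the common zeros in that column are the intersection.
  x = 0: f ≡ 0 at y ∈ {3}; g ≡ 0 at y ∈ ∅; common: ∅.
  x = 1: f ≡ 0 at y ∈ {0}; g ≡ 0 at y ∈ {0, 1, 2, 3, 4}; common: {0}.
  x = 2: f ≡ 0 at y ∈ {2}; g ≡ 0 at y ∈ ∅; common: ∅.
  x = 3: f ≡ 0 at y ∈ {4}; g ≡ 0 at y ∈ ∅; common: ∅.
  x = 4: f ≡ 0 at y ∈ {1}; g ≡ 0 at y ∈ ∅; common: ∅.
Collecting: common zeros = {(1, 0)}, so the count is 1.
Comparison with the Bézout bound: 1 ≤ 1 = deg(f)·deg(g), as expected for curves with no common component (the bound is attained).


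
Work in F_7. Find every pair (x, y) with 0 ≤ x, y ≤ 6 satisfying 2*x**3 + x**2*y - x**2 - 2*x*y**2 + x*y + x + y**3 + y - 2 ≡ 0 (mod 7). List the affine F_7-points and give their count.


Affine F_7-points: {(0, 1), (0, 3), (1, 0), (2, 6), (3, 2), (4, 6), (6, 3)}; count = 7.

For each of the 49 pairs (x, y) ∈ F_7², evaluate f(x, y) mod 7. Record the zeros.
  x = 0: [0↦5, 1↦0, 2↦1, 3↦0, 4↦3, 5↦2, 6↦3]  zeros at y ∈ {1, 3}
  x = 1: [0↦0, 1↦2, 2↦6, 3↦4, 4↦2, 5↦6, 6↦1]  zeros at y ∈ {0}
  x = 2: [0↦5, 1↦2, 2↦4, 3↦3, 4↦5, 5↦2, 6↦0]  zeros at y ∈ {6}
  x = 3: [0↦4, 1↦5, 2↦0, 3↦2, 4↦3, 5↦2, 6↦5]  zeros at y ∈ {2}
  x = 4: [0↦2, 1↦2, 2↦6, 3↦6, 4↦1, 5↦4, 6↦0]  zeros at y ∈ {6}
  x = 5: [0↦4, 1↦5, 2↦6, 3↦6, 4↦4, 5↦6, 6↦4]  zeros at y ∈ ∅
  x = 6: [0↦1, 1↦5, 2↦5, 3↦0, 4↦3, 5↦6, 6↦1]  zeros at y ∈ {3}
Collecting zeros: affine points = {(0, 1), (0, 3), (1, 0), (2, 6), (3, 2), (4, 6), (6, 3)}.
Total count |C(F_7)_aff| = 7.


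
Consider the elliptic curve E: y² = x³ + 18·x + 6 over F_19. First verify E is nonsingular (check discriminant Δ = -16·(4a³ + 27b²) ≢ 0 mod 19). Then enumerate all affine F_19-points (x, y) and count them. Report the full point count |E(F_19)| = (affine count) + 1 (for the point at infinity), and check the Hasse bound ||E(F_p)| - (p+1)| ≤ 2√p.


Affine points = {(0, 5), (0, 14), (1, 5), (1, 14), (3, 7), (3, 12), (4, 3), (4, 16), (6, 8), (6, 11), (7, 0), (8, 4), (8, 15), (9, 2), (9, 17), (13, 9), (13, 10), (14, 0), (16, 1), (16, 18), (17, 0), (18, 5), (18, 14)}; affine count = 23; |E(F_19)| = 24.

Discriminant check: Δ ∝ 4a³ + 27b² = 4·18³ + 27·6² = 4·5832 + 27·36 ≡ 18 (mod 19). Nonzero ⇒ E is nonsingular.
For each x ∈ F_19, compute rhs = x³ + 18·x + 6 mod 19, then count y ∈ F_19 with y² ≡ rhs.
  x = 0: rhs = 6, matching y values: 5, 14 (2 points).
  x = 1: rhs = 6, matching y values: 5, 14 (2 points).
  x = 2: rhs = 12, matching y values: none (0 points).
  x = 3: rhs = 11, matching y values: 7, 12 (2 points).
  x = 4: rhs = 9, matching y values: 3, 16 (2 points).
  x = 5: rhs = 12, matching y values: none (0 points).
  x = 6: rhs = 7, matching y values: 8, 11 (2 points).
  x = 7: rhs = 0, matching y values: 0 (1 points).
  x = 8: rhs = 16, matching y values: 4, 15 (2 points).
  x = 9: rhs = 4, matching y values: 2, 17 (2 points).
  x = 10: rhs = 8, matching y values: none (0 points).
  x = 11: rhs = 15, matching y values: none (0 points).
  x = 12: rhs = 12, matching y values: none (0 points).
  x = 13: rhs = 5, matching y values: 9, 10 (2 points).
  x = 14: rhs = 0, matching y values: 0 (1 points).
  x = 15: rhs = 3, matching y values: none (0 points).
  x = 16: rhs = 1, matching y values: 1, 18 (2 points).
  x = 17: rhs = 0, matching y values: 0 (1 points).
  x = 18: rhs = 6, matching y values: 5, 14 (2 points).
Total affine count: 23.
Full point count |E(F_19)| = 23 + 1 = 24.
Hasse bound: |24 − (19+1)| = |4| = 4 ≤ 2√19 ≈ 8.7178 ✓.


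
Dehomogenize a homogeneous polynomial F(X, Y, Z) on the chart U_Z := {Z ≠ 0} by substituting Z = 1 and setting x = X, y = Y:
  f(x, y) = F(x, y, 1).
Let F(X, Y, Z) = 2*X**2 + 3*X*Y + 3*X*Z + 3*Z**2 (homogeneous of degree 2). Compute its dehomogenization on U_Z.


f(x, y) = 2*x**2 + 3*x*y + 3*x + 3

On U_Z we set Z = 1. Each monomial c·X^i·Y^j·Z^k in F becomes c·x^i·y^j·1^k = c·x^i·y^j.
Substituting Z = 1: F(X, Y, 1) = 2*x**2 + 3*x*y + 3*x + 3.
Note: deg(f) ≤ deg(F) = 2; strict inequality happens when F is divisible by Z (lost terms).


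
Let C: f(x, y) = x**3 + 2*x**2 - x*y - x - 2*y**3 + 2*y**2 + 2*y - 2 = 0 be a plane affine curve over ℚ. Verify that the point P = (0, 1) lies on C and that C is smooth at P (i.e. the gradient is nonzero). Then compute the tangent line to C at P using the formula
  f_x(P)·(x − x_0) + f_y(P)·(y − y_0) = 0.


Tangent line at P: -2*x = 0.

Step 1: f(0, 1) = 0, so P lies on C.
Step 2: partial derivatives
  f_x(x, y) = 3*x**2 + 4*x - y - 1, f_y(x, y) = -x - 6*y**2 + 4*y + 2.
  f_x(P) = -2, f_y(P) = 0 (gradient nonzero, so P is smooth).
Step 3: tangent line at P: -2·(x − 0) + 0·(y − 1) = 0.
Expanding: -2*x = 0.


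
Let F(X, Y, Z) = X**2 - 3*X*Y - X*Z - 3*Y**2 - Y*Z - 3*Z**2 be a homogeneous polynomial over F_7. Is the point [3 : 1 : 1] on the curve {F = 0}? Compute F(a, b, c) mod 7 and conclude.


F(3,1,1) ≡ 4 (mod 7); P is NOT on the curve.

Evaluate F(3, 1, 1) term-by-term (mod 7).
  X**2 ↦ 1·9·1·1 = 9
  -3*X*Y ↦ -3·3·1·1 = -9
  -X*Z ↦ -1·3·1·1 = -3
  -3*Y**2 ↦ -3·1·1·1 = -3
  -Y*Z ↦ -1·1·1·1 = -1
  -3*Z**2 ↦ -3·1·1·1 = -3
Sum: F(3, 1, 1) = (9) + (-9) + (-3) + (-3) + (-1) + (-3) = -10.
Reducing mod 7: -10 ≡ 4 (mod 7).
Since F(a, b, c) ≡ 4 ≠ 0 (mod 7), P does NOT lie on the curve.


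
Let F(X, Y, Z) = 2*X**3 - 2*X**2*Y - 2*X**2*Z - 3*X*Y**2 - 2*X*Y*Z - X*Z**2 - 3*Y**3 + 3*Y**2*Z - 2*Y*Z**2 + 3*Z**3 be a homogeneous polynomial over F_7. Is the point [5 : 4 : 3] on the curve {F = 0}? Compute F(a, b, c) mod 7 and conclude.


F(5,4,3) ≡ 2 (mod 7); P is NOT on the curve.

Evaluate F(5, 4, 3) term-by-term (mod 7).
  2*X**3 ↦ 2·125·1·1 = 250
  -2*X**2*Y ↦ -2·25·4·1 = -200
  -2*X**2*Z ↦ -2·25·1·3 = -150
  -3*X*Y**2 ↦ -3·5·16·1 = -240
  -2*X*Y*Z ↦ -2·5·4·3 = -120
  -X*Z**2 ↦ -1·5·1·9 = -45
  -3*Y**3 ↦ -3·1·64·1 = -192
  3*Y**2*Z ↦ 3·1·16·3 = 144
  -2*Y*Z**2 ↦ -2·1·4·9 = -72
  3*Z**3 ↦ 3·1·1·27 = 81
Sum: F(5, 4, 3) = (250) + (-200) + (-150) + (-240) + (-120) + (-45) + (-192) + (144) + (-72) + (81) = -544.
Reducing mod 7: -544 ≡ 2 (mod 7).
Since F(a, b, c) ≡ 2 ≠ 0 (mod 7), P does NOT lie on the curve.


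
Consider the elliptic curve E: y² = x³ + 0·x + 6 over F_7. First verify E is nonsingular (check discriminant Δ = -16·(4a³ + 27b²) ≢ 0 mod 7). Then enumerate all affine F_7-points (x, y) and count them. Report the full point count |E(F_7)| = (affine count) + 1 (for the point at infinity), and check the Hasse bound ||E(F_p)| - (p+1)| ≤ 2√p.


Affine points = {(1, 0), (2, 0), (4, 0)}; affine count = 3; |E(F_7)| = 4.

Discriminant check: Δ ∝ 4a³ + 27b² = 4·0³ + 27·6² = 4·0 + 27·36 ≡ 6 (mod 7). Nonzero ⇒ E is nonsingular.
For each x ∈ F_7, compute rhs = x³ + 0·x + 6 mod 7, then count y ∈ F_7 with y² ≡ rhs.
  x = 0: rhs = 6, matching y values: none (0 points).
  x = 1: rhs = 0, matching y values: 0 (1 points).
  x = 2: rhs = 0, matching y values: 0 (1 points).
  x = 3: rhs = 5, matching y values: none (0 points).
  x = 4: rhs = 0, matching y values: 0 (1 points).
  x = 5: rhs = 5, matching y values: none (0 points).
  x = 6: rhs = 5, matching y values: none (0 points).
Total affine count: 3.
Full point count |E(F_7)| = 3 + 1 = 4.
Hasse bound: |4 − (7+1)| = |-4| = 4 ≤ 2√7 ≈ 5.2915 ✓.


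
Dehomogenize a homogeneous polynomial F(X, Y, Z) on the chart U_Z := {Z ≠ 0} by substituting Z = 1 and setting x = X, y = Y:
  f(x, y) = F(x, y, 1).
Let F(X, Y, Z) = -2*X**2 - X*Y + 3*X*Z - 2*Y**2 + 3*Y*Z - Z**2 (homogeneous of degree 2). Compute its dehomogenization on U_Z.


f(x, y) = -2*x**2 - x*y + 3*x - 2*y**2 + 3*y - 1

On U_Z we set Z = 1. Each monomial c·X^i·Y^j·Z^k in F becomes c·x^i·y^j·1^k = c·x^i·y^j.
Substituting Z = 1: F(X, Y, 1) = -2*x**2 - x*y + 3*x - 2*y**2 + 3*y - 1.
Note: deg(f) ≤ deg(F) = 2; strict inequality happens when F is divisible by Z (lost terms).


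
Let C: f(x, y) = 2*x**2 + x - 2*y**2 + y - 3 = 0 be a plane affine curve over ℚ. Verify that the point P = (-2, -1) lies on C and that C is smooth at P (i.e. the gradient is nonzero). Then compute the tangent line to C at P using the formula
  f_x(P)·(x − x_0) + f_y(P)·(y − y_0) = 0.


Tangent line at P: -7*x + 5*y - 9 = 0.

Step 1: f(-2, -1) = 0, so P lies on C.
Step 2: partial derivatives
  f_x(x, y) = 4*x + 1, f_y(x, y) = 1 - 4*y.
  f_x(P) = -7, f_y(P) = 5 (gradient nonzero, so P is smooth).
Step 3: tangent line at P: -7·(x − -2) + 5·(y − -1) = 0.
Expanding: -7*x + 5*y - 9 = 0.


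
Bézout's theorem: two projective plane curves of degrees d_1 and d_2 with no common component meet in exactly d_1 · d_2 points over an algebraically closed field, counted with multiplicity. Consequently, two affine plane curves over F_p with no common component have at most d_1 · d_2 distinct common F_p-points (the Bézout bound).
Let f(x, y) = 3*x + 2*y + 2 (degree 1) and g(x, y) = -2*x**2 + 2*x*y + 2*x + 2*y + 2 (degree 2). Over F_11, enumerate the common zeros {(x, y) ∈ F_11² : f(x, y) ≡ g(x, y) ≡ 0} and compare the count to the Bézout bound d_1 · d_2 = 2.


Common zeros: {(0, 10), (6, 1)}; count = 2; Bézout bound = 2.

deg(f) = 1, deg(g) = 2, so Bézout bound = 2.
Scan x ∈ F_11. For each x, list the y ∈ F_11 with f(x, y) ≡ 0 and those with g(x, y) ≡ 0 (mod 11); the common zeros in that column are the intersection.
  x = 0: f ≡ 0 at y ∈ {10}; g ≡ 0 at y ∈ {10}; common: {10}.
  x = 1: f ≡ 0 at y ∈ {3}; g ≡ 0 at y ∈ {5}; common: ∅.
  x = 2: f ≡ 0 at y ∈ {7}; g ≡ 0 at y ∈ {4}; common: ∅.
  x = 3: f ≡ 0 at y ∈ {0}; g ≡ 0 at y ∈ {4}; common: ∅.
  x = 4: f ≡ 0 at y ∈ {4}; g ≡ 0 at y ∈ {0}; common: ∅.
  x = 5: f ≡ 0 at y ∈ {8}; g ≡ 0 at y ∈ {5}; common: ∅.
  x = 6: f ≡ 0 at y ∈ {1}; g ≡ 0 at y ∈ {1}; common: {1}.
  x = 7: f ≡ 0 at y ∈ {5}; g ≡ 0 at y ∈ {1}; common: ∅.
  x = 8: f ≡ 0 at y ∈ {9}; g ≡ 0 at y ∈ {0}; common: ∅.
  x = 9: f ≡ 0 at y ∈ {2}; g ≡ 0 at y ∈ {6}; common: ∅.
  x = 10: f ≡ 0 at y ∈ {6}; g ≡ 0 at y ∈ ∅; common: ∅.
Collecting: common zeros = {(0, 10), (6, 1)}, so the count is 2.
Comparison with the Bézout bound: 2 ≤ 2 = deg(f)·deg(g), as expected for curves with no common component (the bound is attained).


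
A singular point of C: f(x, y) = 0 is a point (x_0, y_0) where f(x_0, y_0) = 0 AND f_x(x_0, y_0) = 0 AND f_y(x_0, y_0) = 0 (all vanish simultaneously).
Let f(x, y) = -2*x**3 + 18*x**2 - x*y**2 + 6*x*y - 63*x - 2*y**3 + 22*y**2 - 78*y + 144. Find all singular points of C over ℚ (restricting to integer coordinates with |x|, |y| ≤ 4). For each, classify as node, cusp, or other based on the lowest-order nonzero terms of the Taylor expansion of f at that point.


Singular points: {(3, 3)}; classification: cusp.

Compute partial derivatives:
  f_x = -6*x**2 + 36*x - y**2 + 6*y - 63.
  f_y = -2*x*y + 6*x - 6*y**2 + 44*y - 78.
Scan x_0 ∈ {−4, ..., 4}. For each x_0, f_y(x_0, y) is a polynomial in y; find its integer roots y ∈ {−4, ..., 4}, then test f_x and f at those candidates.
  x = -4: f_y(-4, y) = -6*y**2 + 52*y - 102; vanishes at y ∈ {3}. (-4, 3): f_x = -294 ≠ 0.
  x = -3: f_y(-3, y) = -6*y**2 + 50*y - 96; vanishes at y ∈ {3}. (-3, 3): f_x = -216 ≠ 0.
  x = -2: f_y(-2, y) = -6*y**2 + 48*y - 90; vanishes at y ∈ {3}. (-2, 3): f_x = -150 ≠ 0.
  x = -1: f_y(-1, y) = -6*y**2 + 46*y - 84; vanishes at y ∈ {3}. (-1, 3): f_x = -96 ≠ 0.
  x = 0: f_y(0, y) = -6*y**2 + 44*y - 78; vanishes at y ∈ {3}. (0, 3): f_x = -54 ≠ 0.
  x = 1: f_y(1, y) = -6*y**2 + 42*y - 72; vanishes at y ∈ {3, 4}. (1, 3): f_x = -24 ≠ 0; (1, 4): f_x = -25 ≠ 0.
  x = 2: f_y(2, y) = -6*y**2 + 40*y - 66; vanishes at y ∈ {3}. (2, 3): f_x = -6 ≠ 0.
  x = 3: f_y(3, y) = -6*y**2 + 38*y - 60; vanishes at y ∈ {3}. (3, 3): f_x = 0, f = 0 — SINGULAR.
  x = 4: f_y(4, y) = -6*y**2 + 36*y - 54; vanishes at y ∈ {3}. (4, 3): f_x = -6 ≠ 0.
Only singular point on the grid: (3, 3).
Classify: substitute x = 3 + u, y = 3 + v and expand: f = -2*u**3 - u*v**2 - 2*v**3 + v**2.
No constant or linear terms (consistent with a singular point). Quadratic part: v**2. Cubic part: -2*u**3 - u*v**2 - 2*v**3.
The quadratic part v**2 is a perfect square, so there is a single (double) tangent line v = 0, i.e. y = 3. Restricting the cubic part to that line (v = 0) leaves -2*u**3 ≠ 0, so f is not divisible by v and the branch is v² ≈ 2*u**3 to lowest order — this is a cusp.
Classification: cusp.
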